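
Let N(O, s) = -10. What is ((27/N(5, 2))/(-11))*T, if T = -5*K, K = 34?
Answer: -459/11 ≈ -41.727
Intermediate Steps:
T = -170 (T = -5*34 = -170)
((27/N(5, 2))/(-11))*T = ((27/(-10))/(-11))*(-170) = ((27*(-1/10))*(-1/11))*(-170) = -27/10*(-1/11)*(-170) = (27/110)*(-170) = -459/11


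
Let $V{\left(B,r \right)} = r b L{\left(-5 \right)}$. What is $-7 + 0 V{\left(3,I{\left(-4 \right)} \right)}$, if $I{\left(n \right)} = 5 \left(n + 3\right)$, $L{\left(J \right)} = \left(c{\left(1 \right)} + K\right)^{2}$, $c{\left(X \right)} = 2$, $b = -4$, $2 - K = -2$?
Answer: $-7$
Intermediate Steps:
$K = 4$ ($K = 2 - -2 = 2 + 2 = 4$)
$L{\left(J \right)} = 36$ ($L{\left(J \right)} = \left(2 + 4\right)^{2} = 6^{2} = 36$)
$I{\left(n \right)} = 15 + 5 n$ ($I{\left(n \right)} = 5 \left(3 + n\right) = 15 + 5 n$)
$V{\left(B,r \right)} = - 144 r$ ($V{\left(B,r \right)} = r \left(-4\right) 36 = - 4 r 36 = - 144 r$)
$-7 + 0 V{\left(3,I{\left(-4 \right)} \right)} = -7 + 0 \left(- 144 \left(15 + 5 \left(-4\right)\right)\right) = -7 + 0 \left(- 144 \left(15 - 20\right)\right) = -7 + 0 \left(\left(-144\right) \left(-5\right)\right) = -7 + 0 \cdot 720 = -7 + 0 = -7$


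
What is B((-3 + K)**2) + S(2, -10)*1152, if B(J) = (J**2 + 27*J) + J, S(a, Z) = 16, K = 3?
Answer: 18432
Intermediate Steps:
B(J) = J**2 + 28*J
B((-3 + K)**2) + S(2, -10)*1152 = (-3 + 3)**2*(28 + (-3 + 3)**2) + 16*1152 = 0**2*(28 + 0**2) + 18432 = 0*(28 + 0) + 18432 = 0*28 + 18432 = 0 + 18432 = 18432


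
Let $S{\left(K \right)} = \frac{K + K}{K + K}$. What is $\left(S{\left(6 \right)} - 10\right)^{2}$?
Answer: $81$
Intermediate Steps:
$S{\left(K \right)} = 1$ ($S{\left(K \right)} = \frac{2 K}{2 K} = 2 K \frac{1}{2 K} = 1$)
$\left(S{\left(6 \right)} - 10\right)^{2} = \left(1 - 10\right)^{2} = \left(-9\right)^{2} = 81$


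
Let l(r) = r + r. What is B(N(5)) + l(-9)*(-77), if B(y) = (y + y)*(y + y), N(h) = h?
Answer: 1486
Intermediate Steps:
B(y) = 4*y² (B(y) = (2*y)*(2*y) = 4*y²)
l(r) = 2*r
B(N(5)) + l(-9)*(-77) = 4*5² + (2*(-9))*(-77) = 4*25 - 18*(-77) = 100 + 1386 = 1486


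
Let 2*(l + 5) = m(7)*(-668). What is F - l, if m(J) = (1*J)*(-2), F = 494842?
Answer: 490171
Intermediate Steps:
m(J) = -2*J (m(J) = J*(-2) = -2*J)
l = 4671 (l = -5 + (-2*7*(-668))/2 = -5 + (-14*(-668))/2 = -5 + (½)*9352 = -5 + 4676 = 4671)
F - l = 494842 - 1*4671 = 494842 - 4671 = 490171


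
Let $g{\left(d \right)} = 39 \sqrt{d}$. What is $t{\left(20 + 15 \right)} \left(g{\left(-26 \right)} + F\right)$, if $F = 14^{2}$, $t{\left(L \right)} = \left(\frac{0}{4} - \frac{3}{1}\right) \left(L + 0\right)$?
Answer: $-20580 - 4095 i \sqrt{26} \approx -20580.0 - 20881.0 i$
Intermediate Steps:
$t{\left(L \right)} = - 3 L$ ($t{\left(L \right)} = \left(0 \cdot \frac{1}{4} - 3\right) L = \left(0 - 3\right) L = - 3 L$)
$F = 196$
$t{\left(20 + 15 \right)} \left(g{\left(-26 \right)} + F\right) = - 3 \left(20 + 15\right) \left(39 \sqrt{-26} + 196\right) = \left(-3\right) 35 \left(39 i \sqrt{26} + 196\right) = - 105 \left(39 i \sqrt{26} + 196\right) = - 105 \left(196 + 39 i \sqrt{26}\right) = -20580 - 4095 i \sqrt{26}$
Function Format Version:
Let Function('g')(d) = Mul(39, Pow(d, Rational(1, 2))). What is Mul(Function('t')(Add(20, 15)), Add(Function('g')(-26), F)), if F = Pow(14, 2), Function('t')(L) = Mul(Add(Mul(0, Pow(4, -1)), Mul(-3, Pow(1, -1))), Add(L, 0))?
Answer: Add(-20580, Mul(-4095, I, Pow(26, Rational(1, 2)))) ≈ Add(-20580., Mul(-20881., I))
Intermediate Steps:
Function('t')(L) = Mul(-3, L) (Function('t')(L) = Mul(Add(Mul(0, Rational(1, 4)), Mul(-3, 1)), L) = Mul(Add(0, -3), L) = Mul(-3, L))
F = 196
Mul(Function('t')(Add(20, 15)), Add(Function('g')(-26), F)) = Mul(Mul(-3, Add(20, 15)), Add(Mul(39, Pow(-26, Rational(1, 2))), 196)) = Mul(Mul(-3, 35), Add(Mul(39, Mul(I, Pow(26, Rational(1, 2)))), 196)) = Mul(-105, Add(Mul(39, I, Pow(26, Rational(1, 2))), 196)) = Mul(-105, Add(196, Mul(39, I, Pow(26, Rational(1, 2))))) = Add(-20580, Mul(-4095, I, Pow(26, Rational(1, 2))))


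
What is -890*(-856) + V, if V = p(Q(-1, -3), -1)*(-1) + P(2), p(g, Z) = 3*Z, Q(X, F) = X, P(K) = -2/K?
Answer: 761842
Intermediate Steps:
V = 2 (V = (3*(-1))*(-1) - 2/2 = -3*(-1) - 2*1/2 = 3 - 1 = 2)
-890*(-856) + V = -890*(-856) + 2 = 761840 + 2 = 761842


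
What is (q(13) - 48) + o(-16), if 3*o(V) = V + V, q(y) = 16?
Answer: -128/3 ≈ -42.667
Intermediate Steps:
o(V) = 2*V/3 (o(V) = (V + V)/3 = (2*V)/3 = 2*V/3)
(q(13) - 48) + o(-16) = (16 - 48) + (2/3)*(-16) = -32 - 32/3 = -128/3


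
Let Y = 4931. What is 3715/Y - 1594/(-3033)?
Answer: 19127609/14955723 ≈ 1.2789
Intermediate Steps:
3715/Y - 1594/(-3033) = 3715/4931 - 1594/(-3033) = 3715*(1/4931) - 1594*(-1/3033) = 3715/4931 + 1594/3033 = 19127609/14955723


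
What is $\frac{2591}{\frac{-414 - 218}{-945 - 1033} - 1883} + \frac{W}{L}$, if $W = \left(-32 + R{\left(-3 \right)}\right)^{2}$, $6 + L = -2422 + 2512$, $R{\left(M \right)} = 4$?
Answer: $\frac{14815897}{1861971} \approx 7.9571$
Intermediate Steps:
$L = 84$ ($L = -6 + \left(-2422 + 2512\right) = -6 + 90 = 84$)
$W = 784$ ($W = \left(-32 + 4\right)^{2} = \left(-28\right)^{2} = 784$)
$\frac{2591}{\frac{-414 - 218}{-945 - 1033} - 1883} + \frac{W}{L} = \frac{2591}{\frac{-414 - 218}{-945 - 1033} - 1883} + \frac{784}{84} = \frac{2591}{- \frac{632}{-1978} - 1883} + 784 \cdot \frac{1}{84} = \frac{2591}{\left(-632\right) \left(- \frac{1}{1978}\right) - 1883} + \frac{28}{3} = \frac{2591}{\frac{316}{989} - 1883} + \frac{28}{3} = \frac{2591}{- \frac{1861971}{989}} + \frac{28}{3} = 2591 \left(- \frac{989}{1861971}\right) + \frac{28}{3} = - \frac{2562499}{1861971} + \frac{28}{3} = \frac{14815897}{1861971}$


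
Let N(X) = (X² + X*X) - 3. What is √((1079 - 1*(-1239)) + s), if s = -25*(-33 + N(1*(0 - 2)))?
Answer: √3018 ≈ 54.936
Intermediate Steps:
N(X) = -3 + 2*X² (N(X) = (X² + X²) - 3 = 2*X² - 3 = -3 + 2*X²)
s = 700 (s = -25*(-33 + (-3 + 2*(1*(0 - 2))²)) = -25*(-33 + (-3 + 2*(1*(-2))²)) = -25*(-33 + (-3 + 2*(-2)²)) = -25*(-33 + (-3 + 2*4)) = -25*(-33 + (-3 + 8)) = -25*(-33 + 5) = -25*(-28) = 700)
√((1079 - 1*(-1239)) + s) = √((1079 - 1*(-1239)) + 700) = √((1079 + 1239) + 700) = √(2318 + 700) = √3018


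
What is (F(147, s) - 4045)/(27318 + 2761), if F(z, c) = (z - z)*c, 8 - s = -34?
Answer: -4045/30079 ≈ -0.13448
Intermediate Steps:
s = 42 (s = 8 - 1*(-34) = 8 + 34 = 42)
F(z, c) = 0 (F(z, c) = 0*c = 0)
(F(147, s) - 4045)/(27318 + 2761) = (0 - 4045)/(27318 + 2761) = -4045/30079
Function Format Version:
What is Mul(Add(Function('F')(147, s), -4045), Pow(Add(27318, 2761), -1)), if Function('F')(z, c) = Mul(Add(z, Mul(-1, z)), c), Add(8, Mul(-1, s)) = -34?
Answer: Rational(-4045, 30079) ≈ -0.13448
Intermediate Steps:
s = 42 (s = Add(8, Mul(-1, -34)) = Add(8, 34) = 42)
Function('F')(z, c) = 0 (Function('F')(z, c) = Mul(0, c) = 0)
Mul(Add(Function('F')(147, s), -4045), Pow(Add(27318, 2761), -1)) = Mul(Add(0, -4045), Pow(Add(27318, 2761), -1)) = Mul(-4045, Pow(30079, -1)) = Mul(-4045, Rational(1, 30079)) = Rational(-4045, 30079)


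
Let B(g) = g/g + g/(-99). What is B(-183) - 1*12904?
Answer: -425738/33 ≈ -12901.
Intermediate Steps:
B(g) = 1 - g/99 (B(g) = 1 + g*(-1/99) = 1 - g/99)
B(-183) - 1*12904 = (1 - 1/99*(-183)) - 1*12904 = (1 + 61/33) - 12904 = 94/33 - 12904 = -425738/33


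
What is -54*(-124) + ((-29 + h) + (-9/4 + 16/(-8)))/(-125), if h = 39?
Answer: 3347977/500 ≈ 6696.0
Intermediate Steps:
-54*(-124) + ((-29 + h) + (-9/4 + 16/(-8)))/(-125) = -54*(-124) + ((-29 + 39) + (-9/4 + 16/(-8)))/(-125) = 6696 + (10 + (-9*¼ + 16*(-⅛)))*(-1/125) = 6696 + (10 + (-9/4 - 2))*(-1/125) = 6696 + (10 - 17/4)*(-1/125) = 6696 + (23/4)*(-1/125) = 6696 - 23/500 = 3347977/500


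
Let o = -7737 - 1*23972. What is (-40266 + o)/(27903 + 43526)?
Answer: -71975/71429 ≈ -1.0076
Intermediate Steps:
o = -31709 (o = -7737 - 23972 = -31709)
(-40266 + o)/(27903 + 43526) = (-40266 - 31709)/(27903 + 43526) = -71975/71429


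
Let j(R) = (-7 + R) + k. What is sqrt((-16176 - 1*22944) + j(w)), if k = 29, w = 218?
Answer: 36*I*sqrt(30) ≈ 197.18*I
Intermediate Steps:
j(R) = 22 + R (j(R) = (-7 + R) + 29 = 22 + R)
sqrt((-16176 - 1*22944) + j(w)) = sqrt((-16176 - 1*22944) + (22 + 218)) = sqrt((-16176 - 22944) + 240) = sqrt(-39120 + 240) = sqrt(-38880) = 36*I*sqrt(30)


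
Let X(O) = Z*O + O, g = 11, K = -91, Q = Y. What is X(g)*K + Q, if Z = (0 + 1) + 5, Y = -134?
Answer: -7141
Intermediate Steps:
Q = -134
Z = 6 (Z = 1 + 5 = 6)
X(O) = 7*O (X(O) = 6*O + O = 7*O)
X(g)*K + Q = (7*11)*(-91) - 134 = 77*(-91) - 134 = -7007 - 134 = -7141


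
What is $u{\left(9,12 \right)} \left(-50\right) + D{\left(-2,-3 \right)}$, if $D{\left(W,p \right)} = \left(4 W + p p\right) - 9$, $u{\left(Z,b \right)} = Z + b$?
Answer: $-1058$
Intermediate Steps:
$D{\left(W,p \right)} = -9 + p^{2} + 4 W$ ($D{\left(W,p \right)} = \left(4 W + p^{2}\right) - 9 = \left(p^{2} + 4 W\right) - 9 = -9 + p^{2} + 4 W$)
$u{\left(9,12 \right)} \left(-50\right) + D{\left(-2,-3 \right)} = \left(9 + 12\right) \left(-50\right) + \left(-9 + \left(-3\right)^{2} + 4 \left(-2\right)\right) = 21 \left(-50\right) - 8 = -1050 - 8 = -1058$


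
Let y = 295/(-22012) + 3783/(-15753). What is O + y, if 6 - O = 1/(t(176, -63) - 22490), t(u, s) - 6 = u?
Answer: 926073504667/161154402981 ≈ 5.7465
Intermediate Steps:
y = -29306177/115585012 (y = 295*(-1/22012) + 3783*(-1/15753) = -295/22012 - 1261/5251 = -29306177/115585012 ≈ -0.25355)
t(u, s) = 6 + u
O = 133849/22308 (O = 6 - 1/((6 + 176) - 22490) = 6 - 1/(182 - 22490) = 6 - 1/(-22308) = 6 - 1*(-1/22308) = 6 + 1/22308 = 133849/22308 ≈ 6.0000)
O + y = 133849/22308 - 29306177/115585012 = 926073504667/161154402981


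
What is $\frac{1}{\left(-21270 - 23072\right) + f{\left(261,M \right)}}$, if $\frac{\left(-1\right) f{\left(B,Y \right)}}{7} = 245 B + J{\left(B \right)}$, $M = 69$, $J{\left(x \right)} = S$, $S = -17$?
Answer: $- \frac{1}{491838} \approx -2.0332 \cdot 10^{-6}$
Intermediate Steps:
$J{\left(x \right)} = -17$
$f{\left(B,Y \right)} = 119 - 1715 B$ ($f{\left(B,Y \right)} = - 7 \left(245 B - 17\right) = - 7 \left(-17 + 245 B\right) = 119 - 1715 B$)
$\frac{1}{\left(-21270 - 23072\right) + f{\left(261,M \right)}} = \frac{1}{\left(-21270 - 23072\right) + \left(119 - 447615\right)} = \frac{1}{-44342 + \left(119 - 447615\right)} = \frac{1}{-44342 - 447496} = \frac{1}{-491838} = - \frac{1}{491838}$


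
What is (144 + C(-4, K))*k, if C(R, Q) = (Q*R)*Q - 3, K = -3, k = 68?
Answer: 7140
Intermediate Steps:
C(R, Q) = -3 + R*Q**2 (C(R, Q) = R*Q**2 - 3 = -3 + R*Q**2)
(144 + C(-4, K))*k = (144 + (-3 - 4*(-3)**2))*68 = (144 + (-3 - 4*9))*68 = (144 + (-3 - 36))*68 = (144 - 39)*68 = 105*68 = 7140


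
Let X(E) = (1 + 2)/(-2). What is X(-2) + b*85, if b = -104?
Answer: -17683/2 ≈ -8841.5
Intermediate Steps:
X(E) = -3/2 (X(E) = 3*(-½) = -3/2)
X(-2) + b*85 = -3/2 - 104*85 = -3/2 - 8840 = -17683/2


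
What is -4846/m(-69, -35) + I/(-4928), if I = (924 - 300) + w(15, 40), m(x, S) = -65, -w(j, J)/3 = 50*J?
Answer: 54086/715 ≈ 75.645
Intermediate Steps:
w(j, J) = -150*J
I = -5376 (I = (924 - 300) - 150*40 = 624 - 6000 = -5376)
-4846/m(-69, -35) + I/(-4928) = -4846/(-65) - 5376/(-4928) = -4846*(-1/65) - 5376*(-1/4928) = 4846/65 + 12/11 = 54086/715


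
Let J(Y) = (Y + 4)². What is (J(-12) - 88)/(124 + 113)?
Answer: -8/79 ≈ -0.10127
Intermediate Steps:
J(Y) = (4 + Y)²
(J(-12) - 88)/(124 + 113) = ((4 - 12)² - 88)/(124 + 113) = ((-8)² - 88)/237 = (64 - 88)*(1/237) = -24*1/237 = -8/79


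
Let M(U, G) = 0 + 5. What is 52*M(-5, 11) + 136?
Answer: 396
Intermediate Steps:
M(U, G) = 5
52*M(-5, 11) + 136 = 52*5 + 136 = 260 + 136 = 396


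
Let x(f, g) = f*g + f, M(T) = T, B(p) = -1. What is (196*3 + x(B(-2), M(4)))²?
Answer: 339889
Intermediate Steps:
x(f, g) = f + f*g
(196*3 + x(B(-2), M(4)))² = (196*3 - (1 + 4))² = (588 - 1*5)² = (588 - 5)² = 583² = 339889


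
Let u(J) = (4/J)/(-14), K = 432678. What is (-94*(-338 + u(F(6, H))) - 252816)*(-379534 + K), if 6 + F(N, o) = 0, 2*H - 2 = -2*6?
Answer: -35242200656/3 ≈ -1.1747e+10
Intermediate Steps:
H = -5 (H = 1 + (-2*6)/2 = 1 + (½)*(-12) = 1 - 6 = -5)
F(N, o) = -6 (F(N, o) = -6 + 0 = -6)
u(J) = -2/(7*J) (u(J) = (4/J)*(-1/14) = -2/(7*J))
(-94*(-338 + u(F(6, H))) - 252816)*(-379534 + K) = (-94*(-338 - 2/7/(-6)) - 252816)*(-379534 + 432678) = (-94*(-338 - 2/7*(-⅙)) - 252816)*53144 = (-94*(-338 + 1/21) - 252816)*53144 = (-94*(-7097/21) - 252816)*53144 = (667118/21 - 252816)*53144 = -4642018/21*53144 = -35242200656/3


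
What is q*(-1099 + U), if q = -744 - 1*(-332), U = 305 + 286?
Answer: 209296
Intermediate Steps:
U = 591
q = -412 (q = -744 + 332 = -412)
q*(-1099 + U) = -412*(-1099 + 591) = -412*(-508) = 209296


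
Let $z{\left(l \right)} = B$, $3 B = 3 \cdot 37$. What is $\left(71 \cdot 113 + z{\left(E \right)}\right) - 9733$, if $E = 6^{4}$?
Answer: $-1673$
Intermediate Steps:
$B = 37$ ($B = \frac{3 \cdot 37}{3} = \frac{1}{3} \cdot 111 = 37$)
$E = 1296$
$z{\left(l \right)} = 37$
$\left(71 \cdot 113 + z{\left(E \right)}\right) - 9733 = \left(71 \cdot 113 + 37\right) - 9733 = \left(8023 + 37\right) - 9733 = 8060 - 9733 = -1673$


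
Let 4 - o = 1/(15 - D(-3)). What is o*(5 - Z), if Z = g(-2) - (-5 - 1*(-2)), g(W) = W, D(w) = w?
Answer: 142/9 ≈ 15.778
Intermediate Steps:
Z = 1 (Z = -2 - (-5 - 1*(-2)) = -2 - (-5 + 2) = -2 - 1*(-3) = -2 + 3 = 1)
o = 71/18 (o = 4 - 1/(15 - (-3)) = 4 - 1/(15 - 1*(-3)) = 4 - 1/(15 + 3) = 4 - 1/18 = 71/18 ≈ 3.9444)
o*(5 - Z) = 71*(5 - 1*1)/18 = 71*(5 - 1)/18 = (71/18)*4 = 142/9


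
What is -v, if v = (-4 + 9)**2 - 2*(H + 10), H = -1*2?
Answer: -9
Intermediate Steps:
H = -2
v = 9 (v = (-4 + 9)**2 - 2*(-2 + 10) = 5**2 - 2*8 = 25 - 1*16 = 25 - 16 = 9)
-v = -1*9 = -9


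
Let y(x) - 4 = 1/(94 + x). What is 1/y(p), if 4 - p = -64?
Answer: 162/649 ≈ 0.24961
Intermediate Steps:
p = 68 (p = 4 - 1*(-64) = 4 + 64 = 68)
y(x) = 4 + 1/(94 + x)
1/y(p) = 1/((377 + 4*68)/(94 + 68)) = 1/((377 + 272)/162) = 1/((1/162)*649) = 1/(649/162) = 162/649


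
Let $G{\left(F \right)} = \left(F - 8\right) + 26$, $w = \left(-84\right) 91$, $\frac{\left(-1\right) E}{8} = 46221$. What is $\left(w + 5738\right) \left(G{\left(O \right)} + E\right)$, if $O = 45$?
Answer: $704657730$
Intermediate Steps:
$E = -369768$ ($E = \left(-8\right) 46221 = -369768$)
$w = -7644$
$G{\left(F \right)} = 18 + F$ ($G{\left(F \right)} = \left(-8 + F\right) + 26 = 18 + F$)
$\left(w + 5738\right) \left(G{\left(O \right)} + E\right) = \left(-7644 + 5738\right) \left(\left(18 + 45\right) - 369768\right) = - 1906 \left(63 - 369768\right) = \left(-1906\right) \left(-369705\right) = 704657730$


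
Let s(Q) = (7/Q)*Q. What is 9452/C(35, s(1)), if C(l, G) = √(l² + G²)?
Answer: 4726*√26/91 ≈ 264.81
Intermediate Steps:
s(Q) = 7
C(l, G) = √(G² + l²)
9452/C(35, s(1)) = 9452/(√(7² + 35²)) = 9452/(√(49 + 1225)) = 9452/(√1274) = 9452/((7*√26)) = 9452*(√26/182) = 4726*√26/91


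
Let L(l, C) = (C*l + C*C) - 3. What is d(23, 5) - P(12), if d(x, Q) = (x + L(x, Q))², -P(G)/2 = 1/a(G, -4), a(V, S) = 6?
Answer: 76801/3 ≈ 25600.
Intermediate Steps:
L(l, C) = -3 + C² + C*l (L(l, C) = (C*l + C²) - 3 = (C² + C*l) - 3 = -3 + C² + C*l)
P(G) = -⅓ (P(G) = -2/6 = -2*⅙ = -⅓)
d(x, Q) = (-3 + x + Q² + Q*x)² (d(x, Q) = (x + (-3 + Q² + Q*x))² = (-3 + x + Q² + Q*x)²)
d(23, 5) - P(12) = (-3 + 23 + 5² + 5*23)² - 1*(-⅓) = (-3 + 23 + 25 + 115)² + ⅓ = 160² + ⅓ = 25600 + ⅓ = 76801/3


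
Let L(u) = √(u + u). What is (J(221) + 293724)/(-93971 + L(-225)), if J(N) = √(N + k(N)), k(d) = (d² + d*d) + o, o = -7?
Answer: -673208244/215379251 - 187942*√24474/8830549291 - 107460*I*√2/215379251 - 60*I*√12237/8830549291 ≈ -3.129 - 0.00070635*I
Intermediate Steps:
L(u) = √2*√u (L(u) = √(2*u) = √2*√u)
k(d) = -7 + 2*d² (k(d) = (d² + d*d) - 7 = (d² + d²) - 7 = 2*d² - 7 = -7 + 2*d²)
J(N) = √(-7 + N + 2*N²) (J(N) = √(N + (-7 + 2*N²)) = √(-7 + N + 2*N²))
(J(221) + 293724)/(-93971 + L(-225)) = (√(-7 + 221 + 2*221²) + 293724)/(-93971 + √2*√(-225)) = (√(-7 + 221 + 2*48841) + 293724)/(-93971 + √2*(15*I)) = (√(-7 + 221 + 97682) + 293724)/(-93971 + 15*I*√2) = (√97896 + 293724)/(-93971 + 15*I*√2) = (2*√24474 + 293724)/(-93971 + 15*I*√2) = (293724 + 2*√24474)/(-93971 + 15*I*√2)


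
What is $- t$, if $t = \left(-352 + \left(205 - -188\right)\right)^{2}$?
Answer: $-1681$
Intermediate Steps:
$t = 1681$ ($t = \left(-352 + \left(205 + 188\right)\right)^{2} = \left(-352 + 393\right)^{2} = 41^{2} = 1681$)
$- t = \left(-1\right) 1681 = -1681$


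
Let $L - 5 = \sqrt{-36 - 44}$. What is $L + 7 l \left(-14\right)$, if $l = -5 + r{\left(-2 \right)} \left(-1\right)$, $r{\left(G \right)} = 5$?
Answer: $985 + 4 i \sqrt{5} \approx 985.0 + 8.9443 i$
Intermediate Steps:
$L = 5 + 4 i \sqrt{5}$ ($L = 5 + \sqrt{-36 - 44} = 5 + \sqrt{-80} = 5 + 4 i \sqrt{5} \approx 5.0 + 8.9443 i$)
$l = -10$ ($l = -5 + 5 \left(-1\right) = -5 - 5 = -10$)
$L + 7 l \left(-14\right) = \left(5 + 4 i \sqrt{5}\right) + 7 \left(\left(-10\right) \left(-14\right)\right) = \left(5 + 4 i \sqrt{5}\right) + 7 \cdot 140 = \left(5 + 4 i \sqrt{5}\right) + 980 = 985 + 4 i \sqrt{5}$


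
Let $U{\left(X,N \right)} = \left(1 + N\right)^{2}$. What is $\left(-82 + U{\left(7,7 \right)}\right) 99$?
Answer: $-1782$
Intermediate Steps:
$\left(-82 + U{\left(7,7 \right)}\right) 99 = \left(-82 + \left(1 + 7\right)^{2}\right) 99 = \left(-82 + 8^{2}\right) 99 = \left(-82 + 64\right) 99 = \left(-18\right) 99 = -1782$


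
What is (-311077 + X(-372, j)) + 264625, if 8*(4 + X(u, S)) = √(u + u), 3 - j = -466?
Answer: -46456 + I*√186/4 ≈ -46456.0 + 3.4095*I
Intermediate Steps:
j = 469 (j = 3 - 1*(-466) = 3 + 466 = 469)
X(u, S) = -4 + √2*√u/8 (X(u, S) = -4 + √(u + u)/8 = -4 + √(2*u)/8 = -4 + (√2*√u)/8 = -4 + √2*√u/8)
(-311077 + X(-372, j)) + 264625 = (-311077 + (-4 + √2*√(-372)/8)) + 264625 = (-311077 + (-4 + √2*(2*I*√93)/8)) + 264625 = (-311077 + (-4 + I*√186/4)) + 264625 = (-311081 + I*√186/4) + 264625 = -46456 + I*√186/4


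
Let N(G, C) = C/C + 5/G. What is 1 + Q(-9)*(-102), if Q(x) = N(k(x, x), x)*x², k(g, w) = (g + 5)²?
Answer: -86743/8 ≈ -10843.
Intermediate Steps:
k(g, w) = (5 + g)²
N(G, C) = 1 + 5/G
Q(x) = x²*(5 + (5 + x)²)/(5 + x)² (Q(x) = ((5 + (5 + x)²)/((5 + x)²))*x² = ((5 + (5 + x)²)/(5 + x)²)*x² = x²*(5 + (5 + x)²)/(5 + x)²)
1 + Q(-9)*(-102) = 1 + ((-9)² + 5*(-9)²/(5 - 9)²)*(-102) = 1 + (81 + 5*81/(-4)²)*(-102) = 1 + (81 + 5*81*(1/16))*(-102) = 1 + (81 + 405/16)*(-102) = 1 + (1701/16)*(-102) = 1 - 86751/8 = -86743/8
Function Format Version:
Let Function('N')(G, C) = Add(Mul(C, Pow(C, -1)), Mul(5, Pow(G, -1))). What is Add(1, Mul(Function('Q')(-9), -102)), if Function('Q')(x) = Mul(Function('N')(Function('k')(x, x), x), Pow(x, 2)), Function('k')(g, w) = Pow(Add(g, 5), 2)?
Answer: Rational(-86743, 8) ≈ -10843.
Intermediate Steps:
Function('k')(g, w) = Pow(Add(5, g), 2)
Function('N')(G, C) = Add(1, Mul(5, Pow(G, -1)))
Function('Q')(x) = Mul(Pow(x, 2), Pow(Add(5, x), -2), Add(5, Pow(Add(5, x), 2))) (Function('Q')(x) = Mul(Mul(Pow(Pow(Add(5, x), 2), -1), Add(5, Pow(Add(5, x), 2))), Pow(x, 2)) = Mul(Mul(Pow(Add(5, x), -2), Add(5, Pow(Add(5, x), 2))), Pow(x, 2)) = Mul(Pow(x, 2), Pow(Add(5, x), -2), Add(5, Pow(Add(5, x), 2))))
Add(1, Mul(Function('Q')(-9), -102)) = Add(1, Mul(Add(Pow(-9, 2), Mul(5, Pow(-9, 2), Pow(Add(5, -9), -2))), -102)) = Add(1, Mul(Add(81, Mul(5, 81, Pow(-4, -2))), -102)) = Add(1, Mul(Add(81, Mul(5, 81, Rational(1, 16))), -102)) = Add(1, Mul(Add(81, Rational(405, 16)), -102)) = Add(1, Mul(Rational(1701, 16), -102)) = Add(1, Rational(-86751, 8)) = Rational(-86743, 8)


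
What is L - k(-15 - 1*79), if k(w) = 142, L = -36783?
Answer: -36925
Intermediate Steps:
L - k(-15 - 1*79) = -36783 - 1*142 = -36783 - 142 = -36925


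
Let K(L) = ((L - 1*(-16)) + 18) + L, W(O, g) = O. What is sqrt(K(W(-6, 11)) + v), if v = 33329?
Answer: sqrt(33351) ≈ 182.62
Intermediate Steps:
K(L) = 34 + 2*L (K(L) = ((L + 16) + 18) + L = ((16 + L) + 18) + L = (34 + L) + L = 34 + 2*L)
sqrt(K(W(-6, 11)) + v) = sqrt((34 + 2*(-6)) + 33329) = sqrt((34 - 12) + 33329) = sqrt(22 + 33329) = sqrt(33351)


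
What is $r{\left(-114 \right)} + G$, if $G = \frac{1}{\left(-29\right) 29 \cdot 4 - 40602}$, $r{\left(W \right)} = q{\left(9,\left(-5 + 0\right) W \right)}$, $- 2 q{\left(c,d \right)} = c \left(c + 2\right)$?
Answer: $- \frac{1088159}{21983} \approx -49.5$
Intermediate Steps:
$q{\left(c,d \right)} = - \frac{c \left(2 + c\right)}{2}$ ($q{\left(c,d \right)} = - \frac{c \left(c + 2\right)}{2} = - \frac{c \left(2 + c\right)}{2}$)
$r{\left(W \right)} = - \frac{99}{2}$ ($r{\left(W \right)} = \left(- \frac{1}{2}\right) 9 \left(2 + 9\right) = \left(- \frac{1}{2}\right) 9 \cdot 11 = - \frac{99}{2}$)
$G = - \frac{1}{43966}$ ($G = \frac{1}{\left(-841\right) 4 - 40602} = \frac{1}{-3364 - 40602} = \frac{1}{-43966} = - \frac{1}{43966} \approx -2.2745 \cdot 10^{-5}$)
$r{\left(-114 \right)} + G = - \frac{99}{2} - \frac{1}{43966} = - \frac{1088159}{21983}$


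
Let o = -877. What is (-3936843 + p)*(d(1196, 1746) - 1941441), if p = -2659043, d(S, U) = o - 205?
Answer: 12812660260378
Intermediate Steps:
d(S, U) = -1082 (d(S, U) = -877 - 205 = -1082)
(-3936843 + p)*(d(1196, 1746) - 1941441) = (-3936843 - 2659043)*(-1082 - 1941441) = -6595886*(-1942523) = 12812660260378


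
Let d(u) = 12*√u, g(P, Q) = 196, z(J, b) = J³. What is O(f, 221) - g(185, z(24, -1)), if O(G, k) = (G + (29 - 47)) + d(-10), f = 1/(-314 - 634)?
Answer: -202873/948 + 12*I*√10 ≈ -214.0 + 37.947*I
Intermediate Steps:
f = -1/948 (f = 1/(-948) = -1/948 ≈ -0.0010549)
O(G, k) = -18 + G + 12*I*√10 (O(G, k) = (G + (29 - 47)) + 12*√(-10) = (G - 18) + 12*(I*√10) = (-18 + G) + 12*I*√10 = -18 + G + 12*I*√10)
O(f, 221) - g(185, z(24, -1)) = (-18 - 1/948 + 12*I*√10) - 1*196 = (-17065/948 + 12*I*√10) - 196 = -202873/948 + 12*I*√10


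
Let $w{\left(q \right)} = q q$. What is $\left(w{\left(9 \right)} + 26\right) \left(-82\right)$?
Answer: $-8774$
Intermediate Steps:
$w{\left(q \right)} = q^{2}$
$\left(w{\left(9 \right)} + 26\right) \left(-82\right) = \left(9^{2} + 26\right) \left(-82\right) = \left(81 + 26\right) \left(-82\right) = 107 \left(-82\right) = -8774$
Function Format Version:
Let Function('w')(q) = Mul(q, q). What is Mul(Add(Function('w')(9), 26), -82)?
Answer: -8774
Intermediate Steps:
Function('w')(q) = Pow(q, 2)
Mul(Add(Function('w')(9), 26), -82) = Mul(Add(Pow(9, 2), 26), -82) = Mul(Add(81, 26), -82) = Mul(107, -82) = -8774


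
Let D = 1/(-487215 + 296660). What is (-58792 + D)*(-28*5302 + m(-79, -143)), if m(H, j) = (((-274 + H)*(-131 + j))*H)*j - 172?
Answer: -12239619084180465166/190555 ≈ -6.4231e+13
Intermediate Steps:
D = -1/190555 (D = 1/(-190555) = -1/190555 ≈ -5.2478e-6)
m(H, j) = -172 + H*j*(-274 + H)*(-131 + j) (m(H, j) = (H*(-274 + H)*(-131 + j))*j - 172 = H*j*(-274 + H)*(-131 + j) - 172 = -172 + H*j*(-274 + H)*(-131 + j))
(-58792 + D)*(-28*5302 + m(-79, -143)) = (-58792 - 1/190555)*(-28*5302 + (-172 + (-79)²*(-143)² - 274*(-79)*(-143)² - 131*(-143)*(-79)² + 35894*(-79)*(-143))) = -11203109561*(-148456 + (-172 + 6241*20449 - 274*(-79)*20449 - 131*(-143)*6241 + 405494518))/190555 = -11203109561*(-148456 + (-172 + 127622209 + 442639054 + 116912653 + 405494518))/190555 = -11203109561*(-148456 + 1092668262)/190555 = -11203109561/190555*1092519806 = -12239619084180465166/190555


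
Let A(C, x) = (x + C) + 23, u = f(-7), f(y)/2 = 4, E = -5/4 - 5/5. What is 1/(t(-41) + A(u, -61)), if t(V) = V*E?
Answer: 4/249 ≈ 0.016064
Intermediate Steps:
E = -9/4 (E = -5*1/4 - 5*1/5 = -5/4 - 1 = -9/4 ≈ -2.2500)
f(y) = 8 (f(y) = 2*4 = 8)
u = 8
A(C, x) = 23 + C + x (A(C, x) = (C + x) + 23 = 23 + C + x)
t(V) = -9*V/4 (t(V) = V*(-9/4) = -9*V/4)
1/(t(-41) + A(u, -61)) = 1/(-9/4*(-41) + (23 + 8 - 61)) = 1/(369/4 - 30) = 1/(249/4) = 4/249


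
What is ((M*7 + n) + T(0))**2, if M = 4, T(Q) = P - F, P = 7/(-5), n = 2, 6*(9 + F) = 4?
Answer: 306916/225 ≈ 1364.1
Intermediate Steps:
F = -25/3 (F = -9 + (1/6)*4 = -9 + 2/3 = -25/3 ≈ -8.3333)
P = -7/5 (P = 7*(-1/5) = -7/5 ≈ -1.4000)
T(Q) = 104/15 (T(Q) = -7/5 - 1*(-25/3) = -7/5 + 25/3 = 104/15)
((M*7 + n) + T(0))**2 = ((4*7 + 2) + 104/15)**2 = ((28 + 2) + 104/15)**2 = (30 + 104/15)**2 = (554/15)**2 = 306916/225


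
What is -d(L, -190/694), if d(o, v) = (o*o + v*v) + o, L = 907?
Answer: -99163563429/120409 ≈ -8.2356e+5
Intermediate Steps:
d(o, v) = o + o² + v² (d(o, v) = (o² + v²) + o = o + o² + v²)
-d(L, -190/694) = -(907 + 907² + (-190/694)²) = -(907 + 822649 + (-190*1/694)²) = -(907 + 822649 + (-95/347)²) = -(907 + 822649 + 9025/120409) = -1*99163563429/120409 = -99163563429/120409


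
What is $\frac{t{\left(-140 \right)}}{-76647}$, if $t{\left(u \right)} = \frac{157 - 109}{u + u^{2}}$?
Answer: $- \frac{4}{124295885} \approx -3.2181 \cdot 10^{-8}$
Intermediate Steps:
$t{\left(u \right)} = \frac{48}{u + u^{2}}$
$\frac{t{\left(-140 \right)}}{-76647} = \frac{48 \frac{1}{-140} \frac{1}{1 - 140}}{-76647} = 48 \left(- \frac{1}{140}\right) \frac{1}{-139} \left(- \frac{1}{76647}\right) = 48 \left(- \frac{1}{140}\right) \left(- \frac{1}{139}\right) \left(- \frac{1}{76647}\right) = \frac{12}{4865} \left(- \frac{1}{76647}\right) = - \frac{4}{124295885}$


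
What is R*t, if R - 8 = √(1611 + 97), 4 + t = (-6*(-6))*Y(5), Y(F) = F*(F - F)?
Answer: -32 - 8*√427 ≈ -197.31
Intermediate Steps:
Y(F) = 0 (Y(F) = F*0 = 0)
t = -4 (t = -4 - 6*(-6)*0 = -4 + 36*0 = -4 + 0 = -4)
R = 8 + 2*√427 (R = 8 + √(1611 + 97) = 8 + √1708 = 8 + 2*√427 ≈ 49.328)
R*t = (8 + 2*√427)*(-4) = -32 - 8*√427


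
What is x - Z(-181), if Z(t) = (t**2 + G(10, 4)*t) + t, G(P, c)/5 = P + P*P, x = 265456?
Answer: 332426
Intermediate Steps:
G(P, c) = 5*P + 5*P**2 (G(P, c) = 5*(P + P*P) = 5*(P + P**2) = 5*P + 5*P**2)
Z(t) = t**2 + 551*t (Z(t) = (t**2 + (5*10*(1 + 10))*t) + t = (t**2 + (5*10*11)*t) + t = (t**2 + 550*t) + t = t**2 + 551*t)
x - Z(-181) = 265456 - (-181)*(551 - 181) = 265456 - (-181)*370 = 265456 - 1*(-66970) = 265456 + 66970 = 332426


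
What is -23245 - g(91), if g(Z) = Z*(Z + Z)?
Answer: -39807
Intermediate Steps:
g(Z) = 2*Z**2 (g(Z) = Z*(2*Z) = 2*Z**2)
-23245 - g(91) = -23245 - 2*91**2 = -23245 - 2*8281 = -23245 - 1*16562 = -23245 - 16562 = -39807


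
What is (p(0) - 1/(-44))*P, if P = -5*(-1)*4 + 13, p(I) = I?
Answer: 3/4 ≈ 0.75000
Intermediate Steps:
P = 33 (P = 5*4 + 13 = 20 + 13 = 33)
(p(0) - 1/(-44))*P = (0 - 1/(-44))*33 = (0 - 1*(-1/44))*33 = (0 + 1/44)*33 = (1/44)*33 = 3/4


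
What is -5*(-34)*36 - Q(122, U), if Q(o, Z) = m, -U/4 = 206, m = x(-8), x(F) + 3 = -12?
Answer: 6135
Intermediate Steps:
x(F) = -15 (x(F) = -3 - 12 = -15)
m = -15
U = -824 (U = -4*206 = -824)
Q(o, Z) = -15
-5*(-34)*36 - Q(122, U) = -5*(-34)*36 - 1*(-15) = 170*36 + 15 = 6120 + 15 = 6135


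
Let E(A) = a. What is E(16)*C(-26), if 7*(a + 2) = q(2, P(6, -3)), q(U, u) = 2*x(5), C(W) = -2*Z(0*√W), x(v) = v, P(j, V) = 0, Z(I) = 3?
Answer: 24/7 ≈ 3.4286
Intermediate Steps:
C(W) = -6 (C(W) = -2*3 = -6)
q(U, u) = 10 (q(U, u) = 2*5 = 10)
a = -4/7 (a = -2 + (⅐)*10 = -2 + 10/7 = -4/7 ≈ -0.57143)
E(A) = -4/7
E(16)*C(-26) = -4/7*(-6) = 24/7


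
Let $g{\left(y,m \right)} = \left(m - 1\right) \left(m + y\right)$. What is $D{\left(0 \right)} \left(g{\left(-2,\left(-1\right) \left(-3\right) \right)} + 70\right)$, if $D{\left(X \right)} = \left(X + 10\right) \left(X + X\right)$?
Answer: $0$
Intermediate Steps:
$g{\left(y,m \right)} = \left(-1 + m\right) \left(m + y\right)$
$D{\left(X \right)} = 2 X \left(10 + X\right)$ ($D{\left(X \right)} = \left(10 + X\right) 2 X = 2 X \left(10 + X\right)$)
$D{\left(0 \right)} \left(g{\left(-2,\left(-1\right) \left(-3\right) \right)} + 70\right) = 2 \cdot 0 \left(10 + 0\right) \left(\left(\left(\left(-1\right) \left(-3\right)\right)^{2} - \left(-1\right) \left(-3\right) - -2 + \left(-1\right) \left(-3\right) \left(-2\right)\right) + 70\right) = 2 \cdot 0 \cdot 10 \left(\left(3^{2} - 3 + 2 + 3 \left(-2\right)\right) + 70\right) = 0 \left(\left(9 - 3 + 2 - 6\right) + 70\right) = 0 \left(2 + 70\right) = 0 \cdot 72 = 0$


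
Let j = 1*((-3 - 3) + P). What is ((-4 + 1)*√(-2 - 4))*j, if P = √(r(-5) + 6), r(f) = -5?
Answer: 15*I*√6 ≈ 36.742*I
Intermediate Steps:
P = 1 (P = √(-5 + 6) = √1 = 1)
j = -5 (j = 1*((-3 - 3) + 1) = 1*(-6 + 1) = 1*(-5) = -5)
((-4 + 1)*√(-2 - 4))*j = ((-4 + 1)*√(-2 - 4))*(-5) = -3*I*√6*(-5) = 15*I*√6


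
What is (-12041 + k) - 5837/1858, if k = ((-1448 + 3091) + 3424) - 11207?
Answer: -33786135/1858 ≈ -18184.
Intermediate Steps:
k = -6140 (k = (1643 + 3424) - 11207 = 5067 - 11207 = -6140)
(-12041 + k) - 5837/1858 = (-12041 - 6140) - 5837/1858 = -18181 - 5837*1/1858 = -18181 - 5837/1858 = -33786135/1858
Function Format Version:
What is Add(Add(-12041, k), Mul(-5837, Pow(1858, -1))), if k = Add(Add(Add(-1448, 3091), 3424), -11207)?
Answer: Rational(-33786135, 1858) ≈ -18184.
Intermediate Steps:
k = -6140 (k = Add(Add(1643, 3424), -11207) = Add(5067, -11207) = -6140)
Add(Add(-12041, k), Mul(-5837, Pow(1858, -1))) = Add(Add(-12041, -6140), Mul(-5837, Pow(1858, -1))) = Add(-18181, Mul(-5837, Rational(1, 1858))) = Add(-18181, Rational(-5837, 1858)) = Rational(-33786135, 1858)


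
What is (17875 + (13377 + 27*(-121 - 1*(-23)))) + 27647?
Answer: 56253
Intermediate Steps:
(17875 + (13377 + 27*(-121 - 1*(-23)))) + 27647 = (17875 + (13377 + 27*(-121 + 23))) + 27647 = (17875 + (13377 + 27*(-98))) + 27647 = (17875 + (13377 - 2646)) + 27647 = (17875 + 10731) + 27647 = 28606 + 27647 = 56253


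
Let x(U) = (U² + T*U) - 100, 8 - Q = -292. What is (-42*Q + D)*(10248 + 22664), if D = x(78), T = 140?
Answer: 141653248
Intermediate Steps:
Q = 300 (Q = 8 - 1*(-292) = 8 + 292 = 300)
x(U) = -100 + U² + 140*U (x(U) = (U² + 140*U) - 100 = -100 + U² + 140*U)
D = 16904 (D = -100 + 78² + 140*78 = -100 + 6084 + 10920 = 16904)
(-42*Q + D)*(10248 + 22664) = (-42*300 + 16904)*(10248 + 22664) = (-12600 + 16904)*32912 = 4304*32912 = 141653248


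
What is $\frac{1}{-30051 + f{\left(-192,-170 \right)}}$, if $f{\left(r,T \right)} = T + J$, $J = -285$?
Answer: $- \frac{1}{30506} \approx -3.278 \cdot 10^{-5}$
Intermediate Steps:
$f{\left(r,T \right)} = -285 + T$ ($f{\left(r,T \right)} = T - 285 = -285 + T$)
$\frac{1}{-30051 + f{\left(-192,-170 \right)}} = \frac{1}{-30051 - 455} = \frac{1}{-30506} = - \frac{1}{30506}$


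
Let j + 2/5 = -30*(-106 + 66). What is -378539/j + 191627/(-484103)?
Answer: -917408706331/2903649794 ≈ -315.95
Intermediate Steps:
j = 5998/5 (j = -⅖ - 30*(-106 + 66) = -⅖ - 30*(-40) = -⅖ + 1200 = 5998/5 ≈ 1199.6)
-378539/j + 191627/(-484103) = -378539/5998/5 + 191627/(-484103) = -378539*5/5998 + 191627*(-1/484103) = -1892695/5998 - 191627/484103 = -917408706331/2903649794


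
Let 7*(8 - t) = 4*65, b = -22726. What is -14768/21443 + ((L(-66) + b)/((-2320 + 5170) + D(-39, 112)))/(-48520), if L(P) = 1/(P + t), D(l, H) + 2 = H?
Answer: -1412240367149911/2051031252729600 ≈ -0.68855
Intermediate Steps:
D(l, H) = -2 + H
t = -204/7 (t = 8 - 4*65/7 = 8 - 1/7*260 = 8 - 260/7 = -204/7 ≈ -29.143)
L(P) = 1/(-204/7 + P) (L(P) = 1/(P - 204/7) = 1/(-204/7 + P))
-14768/21443 + ((L(-66) + b)/((-2320 + 5170) + D(-39, 112)))/(-48520) = -14768/21443 + ((7/(-204 + 7*(-66)) - 22726)/((-2320 + 5170) + (-2 + 112)))/(-48520) = -14768*1/21443 + ((7/(-204 - 462) - 22726)/(2850 + 110))*(-1/48520) = -14768/21443 + ((7/(-666) - 22726)/2960)*(-1/48520) = -14768/21443 + ((7*(-1/666) - 22726)*(1/2960))*(-1/48520) = -14768/21443 + ((-7/666 - 22726)*(1/2960))*(-1/48520) = -14768/21443 - 15135523/666*1/2960*(-1/48520) = -14768/21443 - 15135523/1971360*(-1/48520) = -14768/21443 + 15135523/95650387200 = -1412240367149911/2051031252729600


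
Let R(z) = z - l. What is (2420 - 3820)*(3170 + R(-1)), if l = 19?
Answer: -4410000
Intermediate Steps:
R(z) = -19 + z (R(z) = z - 1*19 = z - 19 = -19 + z)
(2420 - 3820)*(3170 + R(-1)) = (2420 - 3820)*(3170 + (-19 - 1)) = -1400*(3170 - 20) = -1400*3150 = -4410000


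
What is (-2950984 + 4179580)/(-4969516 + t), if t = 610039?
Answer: -409532/1453159 ≈ -0.28182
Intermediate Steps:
(-2950984 + 4179580)/(-4969516 + t) = (-2950984 + 4179580)/(-4969516 + 610039) = 1228596/(-4359477) = 1228596*(-1/4359477) = -409532/1453159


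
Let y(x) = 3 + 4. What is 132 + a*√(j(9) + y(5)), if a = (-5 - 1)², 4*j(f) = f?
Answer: 132 + 18*√37 ≈ 241.49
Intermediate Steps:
j(f) = f/4
y(x) = 7
a = 36 (a = (-6)² = 36)
132 + a*√(j(9) + y(5)) = 132 + 36*√((¼)*9 + 7) = 132 + 36*√(9/4 + 7) = 132 + 36*√(37/4) = 132 + 36*(√37/2) = 132 + 18*√37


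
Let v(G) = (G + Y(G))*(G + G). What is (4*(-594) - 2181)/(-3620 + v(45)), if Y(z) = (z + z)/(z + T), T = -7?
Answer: -86583/12220 ≈ -7.0854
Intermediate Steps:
Y(z) = 2*z/(-7 + z) (Y(z) = (z + z)/(z - 7) = (2*z)/(-7 + z) = 2*z/(-7 + z))
v(G) = 2*G*(G + 2*G/(-7 + G)) (v(G) = (G + 2*G/(-7 + G))*(G + G) = (G + 2*G/(-7 + G))*(2*G) = 2*G*(G + 2*G/(-7 + G)))
(4*(-594) - 2181)/(-3620 + v(45)) = (4*(-594) - 2181)/(-3620 + 2*45**2*(-5 + 45)/(-7 + 45)) = (-2376 - 2181)/(-3620 + 2*2025*40/38) = -4557/(-3620 + 2*2025*(1/38)*40) = -4557/(-3620 + 81000/19) = -4557/12220/19 = -4557*19/12220 = -86583/12220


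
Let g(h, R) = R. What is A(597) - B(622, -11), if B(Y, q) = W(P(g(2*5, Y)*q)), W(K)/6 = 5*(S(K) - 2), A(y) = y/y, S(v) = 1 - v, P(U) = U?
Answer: -205229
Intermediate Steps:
A(y) = 1
W(K) = -30 - 30*K (W(K) = 6*(5*((1 - K) - 2)) = 6*(5*(-1 - K)) = 6*(-5 - 5*K) = -30 - 30*K)
B(Y, q) = -30 - 30*Y*q
A(597) - B(622, -11) = 1 - (-30 - 30*622*(-11)) = 1 - (-30 + 205260) = 1 - 1*205230 = 1 - 205230 = -205229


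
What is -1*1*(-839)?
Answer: 839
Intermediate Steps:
-1*1*(-839) = -1*(-839) = 839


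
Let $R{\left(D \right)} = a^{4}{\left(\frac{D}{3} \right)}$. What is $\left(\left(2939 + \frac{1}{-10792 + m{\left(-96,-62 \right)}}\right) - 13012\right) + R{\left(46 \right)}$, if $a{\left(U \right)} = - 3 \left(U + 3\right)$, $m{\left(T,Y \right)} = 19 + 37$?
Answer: $\frac{98132966271}{10736} \approx 9.1405 \cdot 10^{6}$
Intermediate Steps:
$m{\left(T,Y \right)} = 56$
$a{\left(U \right)} = -9 - 3 U$ ($a{\left(U \right)} = - 3 \left(3 + U\right) = -9 - 3 U$)
$R{\left(D \right)} = \left(-9 - D\right)^{4}$ ($R{\left(D \right)} = \left(-9 - 3 \frac{D}{3}\right)^{4} = \left(-9 - D\right)^{4}$)
$\left(\left(2939 + \frac{1}{-10792 + m{\left(-96,-62 \right)}}\right) - 13012\right) + R{\left(46 \right)} = \left(\left(2939 + \frac{1}{-10792 + 56}\right) - 13012\right) + \left(9 + 46\right)^{4} = \left(\left(2939 + \frac{1}{-10736}\right) - 13012\right) + 55^{4} = \left(\left(2939 - \frac{1}{10736}\right) - 13012\right) + 9150625 = \left(\frac{31553103}{10736} - 13012\right) + 9150625 = - \frac{108143729}{10736} + 9150625 = \frac{98132966271}{10736}$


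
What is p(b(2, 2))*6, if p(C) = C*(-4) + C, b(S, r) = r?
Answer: -36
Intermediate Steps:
p(C) = -3*C (p(C) = -4*C + C = -3*C)
p(b(2, 2))*6 = -3*2*6 = -6*6 = -36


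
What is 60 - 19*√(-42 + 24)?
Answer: 60 - 57*I*√2 ≈ 60.0 - 80.61*I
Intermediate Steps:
60 - 19*√(-42 + 24) = 60 - 57*I*√2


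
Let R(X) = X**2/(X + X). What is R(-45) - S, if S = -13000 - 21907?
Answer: 69769/2 ≈ 34885.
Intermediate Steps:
S = -34907
R(X) = X/2 (R(X) = X**2/((2*X)) = (1/(2*X))*X**2 = X/2)
R(-45) - S = (1/2)*(-45) - 1*(-34907) = -45/2 + 34907 = 69769/2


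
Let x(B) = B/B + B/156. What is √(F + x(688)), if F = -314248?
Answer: I*√477962979/39 ≈ 560.57*I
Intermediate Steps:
x(B) = 1 + B/156 (x(B) = 1 + B*(1/156) = 1 + B/156)
√(F + x(688)) = √(-314248 + (1 + (1/156)*688)) = √(-314248 + (1 + 172/39)) = √(-314248 + 211/39) = √(-12255461/39) = I*√477962979/39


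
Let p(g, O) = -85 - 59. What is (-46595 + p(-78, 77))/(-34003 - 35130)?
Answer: 46739/69133 ≈ 0.67607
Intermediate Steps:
p(g, O) = -144
(-46595 + p(-78, 77))/(-34003 - 35130) = (-46595 - 144)/(-34003 - 35130) = -46739/(-69133) = -46739*(-1/69133) = 46739/69133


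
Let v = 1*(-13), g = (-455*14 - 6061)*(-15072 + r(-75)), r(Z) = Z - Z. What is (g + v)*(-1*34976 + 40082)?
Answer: 956660257014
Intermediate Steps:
r(Z) = 0
g = 187360032 (g = (-455*14 - 6061)*(-15072 + 0) = (-6370 - 6061)*(-15072) = -12431*(-15072) = 187360032)
v = -13
(g + v)*(-1*34976 + 40082) = (187360032 - 13)*(-1*34976 + 40082) = 187360019*(-34976 + 40082) = 187360019*5106 = 956660257014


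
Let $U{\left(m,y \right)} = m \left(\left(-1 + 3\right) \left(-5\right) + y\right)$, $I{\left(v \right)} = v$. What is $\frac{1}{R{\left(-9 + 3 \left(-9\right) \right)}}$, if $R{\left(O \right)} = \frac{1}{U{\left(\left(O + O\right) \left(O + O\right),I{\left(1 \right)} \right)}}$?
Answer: $-46656$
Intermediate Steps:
$U{\left(m,y \right)} = m \left(-10 + y\right)$ ($U{\left(m,y \right)} = m \left(2 \left(-5\right) + y\right) = m \left(-10 + y\right)$)
$R{\left(O \right)} = - \frac{1}{36 O^{2}}$ ($R{\left(O \right)} = \frac{1}{\left(O + O\right) \left(O + O\right) \left(-10 + 1\right)} = \frac{1}{2 O 2 O \left(-9\right)} = \frac{1}{4 O^{2} \left(-9\right)} = \frac{1}{\left(-36\right) O^{2}} = - \frac{1}{36 O^{2}}$)
$\frac{1}{R{\left(-9 + 3 \left(-9\right) \right)}} = \frac{1}{\left(- \frac{1}{36}\right) \frac{1}{\left(-9 + 3 \left(-9\right)\right)^{2}}} = \frac{1}{\left(- \frac{1}{36}\right) \frac{1}{\left(-9 - 27\right)^{2}}} = \frac{1}{\left(- \frac{1}{36}\right) \frac{1}{1296}} = \frac{1}{- \frac{1}{46656}} = -46656$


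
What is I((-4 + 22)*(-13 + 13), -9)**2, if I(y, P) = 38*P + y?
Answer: 116964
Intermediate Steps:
I(y, P) = y + 38*P
I((-4 + 22)*(-13 + 13), -9)**2 = ((-4 + 22)*(-13 + 13) + 38*(-9))**2 = (18*0 - 342)**2 = (0 - 342)**2 = (-342)**2 = 116964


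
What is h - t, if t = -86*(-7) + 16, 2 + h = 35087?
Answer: 34467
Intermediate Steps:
h = 35085 (h = -2 + 35087 = 35085)
t = 618 (t = 602 + 16 = 618)
h - t = 35085 - 1*618 = 35085 - 618 = 34467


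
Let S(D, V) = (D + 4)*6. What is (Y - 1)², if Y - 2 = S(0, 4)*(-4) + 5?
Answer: 8100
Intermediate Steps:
S(D, V) = 24 + 6*D (S(D, V) = (4 + D)*6 = 24 + 6*D)
Y = -89 (Y = 2 + ((24 + 6*0)*(-4) + 5) = 2 + ((24 + 0)*(-4) + 5) = 2 + (24*(-4) + 5) = 2 + (-96 + 5) = 2 - 91 = -89)
(Y - 1)² = (-89 - 1)² = (-90)² = 8100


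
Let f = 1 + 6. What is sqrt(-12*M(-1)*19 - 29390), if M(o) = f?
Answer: I*sqrt(30986) ≈ 176.03*I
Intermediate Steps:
f = 7
M(o) = 7
sqrt(-12*M(-1)*19 - 29390) = sqrt(-12*7*19 - 29390) = sqrt(-84*19 - 29390) = sqrt(-1596 - 29390) = sqrt(-30986) = I*sqrt(30986)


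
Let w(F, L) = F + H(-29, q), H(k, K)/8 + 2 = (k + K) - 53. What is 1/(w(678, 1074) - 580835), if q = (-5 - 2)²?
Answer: -1/580437 ≈ -1.7228e-6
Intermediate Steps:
q = 49 (q = (-7)² = 49)
H(k, K) = -440 + 8*K + 8*k (H(k, K) = -16 + 8*((k + K) - 53) = -16 + 8*((K + k) - 53) = -16 + 8*(-53 + K + k) = -16 + (-424 + 8*K + 8*k) = -440 + 8*K + 8*k)
w(F, L) = -280 + F (w(F, L) = F + (-440 + 8*49 + 8*(-29)) = F + (-440 + 392 - 232) = F - 280 = -280 + F)
1/(w(678, 1074) - 580835) = 1/((-280 + 678) - 580835) = 1/(398 - 580835) = 1/(-580437) = -1/580437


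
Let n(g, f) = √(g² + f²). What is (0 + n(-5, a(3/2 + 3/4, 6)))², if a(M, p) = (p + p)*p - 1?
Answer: 5066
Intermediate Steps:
a(M, p) = -1 + 2*p² (a(M, p) = (2*p)*p - 1 = 2*p² - 1 = -1 + 2*p²)
n(g, f) = √(f² + g²)
(0 + n(-5, a(3/2 + 3/4, 6)))² = (0 + √((-1 + 2*6²)² + (-5)²))² = (0 + √((-1 + 2*36)² + 25))² = (0 + √((-1 + 72)² + 25))² = (0 + √(71² + 25))² = (0 + √(5041 + 25))² = (0 + √5066)² = (√5066)² = 5066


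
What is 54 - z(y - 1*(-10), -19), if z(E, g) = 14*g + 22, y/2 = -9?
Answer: 298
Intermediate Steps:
y = -18 (y = 2*(-9) = -18)
z(E, g) = 22 + 14*g
54 - z(y - 1*(-10), -19) = 54 - (22 + 14*(-19)) = 54 - (22 - 266) = 54 - 1*(-244) = 54 + 244 = 298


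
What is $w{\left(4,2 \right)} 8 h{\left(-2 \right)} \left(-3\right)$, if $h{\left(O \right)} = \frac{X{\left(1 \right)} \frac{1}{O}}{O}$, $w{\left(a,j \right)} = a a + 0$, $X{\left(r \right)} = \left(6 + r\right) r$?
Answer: $-672$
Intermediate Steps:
$X{\left(r \right)} = r \left(6 + r\right)$
$w{\left(a,j \right)} = a^{2}$ ($w{\left(a,j \right)} = a^{2} + 0 = a^{2}$)
$h{\left(O \right)} = \frac{7}{O^{2}}$ ($h{\left(O \right)} = \frac{1 \left(6 + 1\right) \frac{1}{O}}{O} = \frac{1 \cdot 7 \frac{1}{O}}{O} = \frac{7 \frac{1}{O}}{O} = \frac{7}{O^{2}}$)
$w{\left(4,2 \right)} 8 h{\left(-2 \right)} \left(-3\right) = 4^{2} \cdot 8 \cdot \frac{7}{4} \left(-3\right) = 16 \cdot 8 \cdot 7 \cdot \frac{1}{4} \left(-3\right) = 128 \cdot \frac{7}{4} \left(-3\right) = 128 \left(- \frac{21}{4}\right) = -672$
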